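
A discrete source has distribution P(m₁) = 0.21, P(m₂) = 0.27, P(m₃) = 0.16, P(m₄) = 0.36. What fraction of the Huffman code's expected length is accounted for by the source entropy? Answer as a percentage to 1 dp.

Entropy H = −Σ p log₂ p ≈ 1.9365 bits.
Huffman merges: 4/25+21/100→37/100; 27/100+9/25→63/100; 37/100+63/100→1. L = 2 ≈ 2.0000.
Efficiency = H/L = 1.9365/2.0000 = 96.8%.

96.8%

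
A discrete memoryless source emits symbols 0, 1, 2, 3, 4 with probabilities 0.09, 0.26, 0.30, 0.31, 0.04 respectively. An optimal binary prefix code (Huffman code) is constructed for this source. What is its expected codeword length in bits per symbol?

2.13 bits/symbol

Repeatedly combine the two least-probable nodes; the expected code length is the sum of the merged weights.
merge 1/25 + 9/100 → 13/100
merge 13/100 + 13/50 → 39/100
merge 3/10 + 31/100 → 61/100
merge 39/100 + 61/100 → 1
L = 13/100 + 39/100 + 61/100 + 1 = 213/100 = 2.13 bits/symbol.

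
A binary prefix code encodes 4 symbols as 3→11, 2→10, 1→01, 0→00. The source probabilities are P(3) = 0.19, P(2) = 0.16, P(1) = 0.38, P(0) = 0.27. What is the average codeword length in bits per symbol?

2 bits/symbol

L̄ = Σ pᵢ·ℓᵢ = 0.19·2 + 0.16·2 + 0.38·2 + 0.27·2 = 2 bits/symbol.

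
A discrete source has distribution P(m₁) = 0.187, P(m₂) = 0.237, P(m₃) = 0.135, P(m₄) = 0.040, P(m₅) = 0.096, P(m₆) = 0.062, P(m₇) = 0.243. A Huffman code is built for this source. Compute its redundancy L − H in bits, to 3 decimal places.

Entropy H = −Σ p log₂ p ≈ 2.5896 bits.
Huffman merges: 1/25+31/500→51/500; 12/125+51/500→99/500; 27/200+187/1000→161/500; 99/500+237/1000→87/200; 243/1000+161/500→113/200; 87/200+113/200→1. L = 1311/500 ≈ 2.6220.
L − H = 2.6220 − 2.5896 = 0.032 bits.

0.032 bits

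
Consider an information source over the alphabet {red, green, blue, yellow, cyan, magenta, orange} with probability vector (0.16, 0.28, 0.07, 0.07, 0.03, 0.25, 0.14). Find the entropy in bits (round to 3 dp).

2.523 bits

H = −Σ pᵢ log₂ pᵢ.
−0.16·log₂(0.16) = 0.4230
−0.28·log₂(0.28) = 0.5142
−0.07·log₂(0.07) = 0.2686
−0.07·log₂(0.07) = 0.2686
−0.03·log₂(0.03) = 0.1518
−0.25·log₂(0.25) = 0.5000
−0.14·log₂(0.14) = 0.3971
Sum ≈ 2.5232 → 2.523 bits.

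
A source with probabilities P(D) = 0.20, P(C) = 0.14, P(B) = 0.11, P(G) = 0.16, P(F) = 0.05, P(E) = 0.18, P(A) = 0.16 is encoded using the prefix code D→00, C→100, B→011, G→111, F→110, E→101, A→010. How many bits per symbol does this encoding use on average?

L̄ = Σ pᵢ·ℓᵢ = 0.20·2 + 0.14·3 + 0.11·3 + 0.16·3 + 0.05·3 + 0.18·3 + 0.16·3 = 2.8 bits/symbol.

2.8 bits/symbol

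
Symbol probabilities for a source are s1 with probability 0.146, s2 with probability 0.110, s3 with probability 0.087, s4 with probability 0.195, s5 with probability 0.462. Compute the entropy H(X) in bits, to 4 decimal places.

2.0366 bits

H = −Σ pᵢ log₂ pᵢ.
−0.146·log₂(0.146) = 0.4053
−0.110·log₂(0.110) = 0.3503
−0.087·log₂(0.087) = 0.3065
−0.195·log₂(0.195) = 0.4599
−0.462·log₂(0.462) = 0.5147
Sum ≈ 2.0366 → 2.0366 bits.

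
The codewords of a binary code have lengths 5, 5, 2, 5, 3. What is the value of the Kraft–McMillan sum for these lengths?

With common denominator 2^5 = 32: Σ 2^(−ℓᵢ) = 1/32 + 1/32 + 8/32 + 1/32 + 4/32 = 15/32 = 0.46875.

0.46875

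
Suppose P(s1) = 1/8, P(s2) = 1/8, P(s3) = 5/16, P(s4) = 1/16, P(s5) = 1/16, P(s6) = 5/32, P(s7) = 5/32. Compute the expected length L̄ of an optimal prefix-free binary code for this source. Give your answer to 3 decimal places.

Repeatedly combine the two least-probable nodes; the expected code length is the sum of the merged weights.
merge 1/16 + 1/16 → 1/8
merge 1/8 + 1/8 → 1/4
merge 1/8 + 5/32 → 9/32
merge 5/32 + 1/4 → 13/32
merge 9/32 + 5/16 → 19/32
merge 13/32 + 19/32 → 1
L = 1/8 + 1/4 + 9/32 + 13/32 + 19/32 + 1 = 85/32 ≈ 2.656 bits/symbol.

2.656 bits/symbol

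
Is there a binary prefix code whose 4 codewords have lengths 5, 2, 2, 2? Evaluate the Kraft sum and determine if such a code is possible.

With common denominator 2^5 = 32: Σ 2^(−ℓᵢ) = 1/32 + 8/32 + 8/32 + 8/32 = 25/32 = 0.78125.
Kraft's inequality requires Σ ≤ 1; here Σ = 0.78125 ≤ 1, so such a prefix code exists.

0.78125; yes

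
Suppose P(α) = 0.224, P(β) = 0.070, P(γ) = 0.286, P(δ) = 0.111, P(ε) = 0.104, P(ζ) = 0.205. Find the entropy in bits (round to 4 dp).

H = −Σ pᵢ log₂ pᵢ.
−0.224·log₂(0.224) = 0.4835
−0.070·log₂(0.070) = 0.2686
−0.286·log₂(0.286) = 0.5165
−0.111·log₂(0.111) = 0.3520
−0.104·log₂(0.104) = 0.3396
−0.205·log₂(0.205) = 0.4687
Sum ≈ 2.4288 → 2.4288 bits.

2.4288 bits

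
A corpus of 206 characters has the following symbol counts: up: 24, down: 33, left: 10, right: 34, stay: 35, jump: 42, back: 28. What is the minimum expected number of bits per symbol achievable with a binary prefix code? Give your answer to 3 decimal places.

2.791 bits/symbol

Probabilities are the counts divided by 206.
Repeatedly combine the two least-probable nodes; the expected code length is the sum of the merged weights.
merge 5/103 + 12/103 → 17/103
merge 14/103 + 33/206 → 61/206
merge 17/103 + 17/103 → 34/103
merge 35/206 + 21/103 → 77/206
merge 61/206 + 34/103 → 129/206
merge 77/206 + 129/206 → 1
L = 17/103 + 61/206 + 34/103 + 77/206 + 129/206 + 1 = 575/206 ≈ 2.791 bits/symbol.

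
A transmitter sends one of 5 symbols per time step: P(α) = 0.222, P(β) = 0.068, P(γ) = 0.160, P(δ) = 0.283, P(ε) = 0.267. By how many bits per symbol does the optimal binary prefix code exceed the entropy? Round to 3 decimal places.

Entropy H = −Σ p log₂ p ≈ 2.1928 bits.
Huffman merges: 17/250+4/25→57/250; 111/500+57/250→9/20; 267/1000+283/1000→11/20; 9/20+11/20→1. L = 557/250 ≈ 2.2280.
L − H = 2.2280 − 2.1928 = 0.035 bits.

0.035 bits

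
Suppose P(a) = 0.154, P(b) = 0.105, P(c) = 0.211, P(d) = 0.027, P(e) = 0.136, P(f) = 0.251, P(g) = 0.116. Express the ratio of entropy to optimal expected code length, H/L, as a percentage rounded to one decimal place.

Entropy H = −Σ p log₂ p ≈ 2.6239 bits.
Huffman merges: 27/1000+21/200→33/250; 29/250+33/250→31/125; 17/125+77/500→29/100; 211/1000+31/125→459/1000; 251/1000+29/100→541/1000; 459/1000+541/1000→1. L = 267/100 ≈ 2.6700.
Efficiency = H/L = 2.6239/2.6700 = 98.3%.

98.3%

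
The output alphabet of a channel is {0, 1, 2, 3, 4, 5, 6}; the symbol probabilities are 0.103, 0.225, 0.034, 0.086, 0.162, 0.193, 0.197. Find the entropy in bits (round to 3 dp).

H = −Σ pᵢ log₂ pᵢ.
−0.103·log₂(0.103) = 0.3378
−0.225·log₂(0.225) = 0.4842
−0.034·log₂(0.034) = 0.1659
−0.086·log₂(0.086) = 0.3044
−0.162·log₂(0.162) = 0.4254
−0.193·log₂(0.193) = 0.4581
−0.197·log₂(0.197) = 0.4617
Sum ≈ 2.6374 → 2.637 bits.

2.637 bits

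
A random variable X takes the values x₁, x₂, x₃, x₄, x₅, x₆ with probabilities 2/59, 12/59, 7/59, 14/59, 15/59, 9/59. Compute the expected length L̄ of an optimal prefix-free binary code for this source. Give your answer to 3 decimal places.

2.458 bits/symbol

Repeatedly combine the two least-probable nodes; the expected code length is the sum of the merged weights.
merge 2/59 + 7/59 → 9/59
merge 9/59 + 9/59 → 18/59
merge 12/59 + 14/59 → 26/59
merge 15/59 + 18/59 → 33/59
merge 26/59 + 33/59 → 1
L = 9/59 + 18/59 + 26/59 + 33/59 + 1 = 145/59 ≈ 2.458 bits/symbol.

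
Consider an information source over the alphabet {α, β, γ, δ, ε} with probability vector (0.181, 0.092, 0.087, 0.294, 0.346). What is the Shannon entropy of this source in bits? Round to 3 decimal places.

H = −Σ pᵢ log₂ pᵢ.
−0.181·log₂(0.181) = 0.4463
−0.092·log₂(0.092) = 0.3167
−0.087·log₂(0.087) = 0.3065
−0.294·log₂(0.294) = 0.5192
−0.346·log₂(0.346) = 0.5298
Sum ≈ 2.1185 → 2.119 bits.

2.119 bits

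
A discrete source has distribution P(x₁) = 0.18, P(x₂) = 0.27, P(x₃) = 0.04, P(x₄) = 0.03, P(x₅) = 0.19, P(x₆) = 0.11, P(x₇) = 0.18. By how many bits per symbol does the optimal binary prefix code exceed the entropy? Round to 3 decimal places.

Entropy H = −Σ p log₂ p ≈ 2.5437 bits.
Huffman merges: 3/100+1/25→7/100; 7/100+11/100→9/50; 9/50+9/50→9/25; 9/50+19/100→37/100; 27/100+9/25→63/100; 37/100+63/100→1. L = 261/100 ≈ 2.6100.
L − H = 2.6100 − 2.5437 = 0.066 bits.

0.066 bits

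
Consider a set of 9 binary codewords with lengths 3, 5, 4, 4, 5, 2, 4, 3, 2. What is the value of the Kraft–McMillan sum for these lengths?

1

With common denominator 2^5 = 32: Σ 2^(−ℓᵢ) = 4/32 + 1/32 + 2/32 + 2/32 + 1/32 + 8/32 + 2/32 + 4/32 + 8/32 = 32/32 = 1.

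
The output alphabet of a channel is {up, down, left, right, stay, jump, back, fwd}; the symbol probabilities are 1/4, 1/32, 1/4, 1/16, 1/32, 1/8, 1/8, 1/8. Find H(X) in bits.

Each probability is a power of 1/2, so log₂(1/p) is an integer.
H = Σ p·log₂(1/p) = 1/4·2 + 1/32·5 + 1/4·2 + 1/16·4 + 1/32·5 + 1/8·3 + 1/8·3 + 1/8·3 = 2.6875 bits.

2.6875 bits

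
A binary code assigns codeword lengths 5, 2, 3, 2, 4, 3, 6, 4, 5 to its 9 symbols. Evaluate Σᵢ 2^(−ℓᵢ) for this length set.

With common denominator 2^6 = 64: Σ 2^(−ℓᵢ) = 2/64 + 16/64 + 8/64 + 16/64 + 4/64 + 8/64 + 1/64 + 4/64 + 2/64 = 61/64 = 0.953125.

0.953125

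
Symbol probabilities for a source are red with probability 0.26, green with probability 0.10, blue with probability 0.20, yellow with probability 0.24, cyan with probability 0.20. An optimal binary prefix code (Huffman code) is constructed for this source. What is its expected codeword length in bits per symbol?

Repeatedly combine the two least-probable nodes; the expected code length is the sum of the merged weights.
merge 1/10 + 1/5 → 3/10
merge 1/5 + 6/25 → 11/25
merge 13/50 + 3/10 → 14/25
merge 11/25 + 14/25 → 1
L = 3/10 + 11/25 + 14/25 + 1 = 23/10 = 2.3 bits/symbol.

2.3 bits/symbol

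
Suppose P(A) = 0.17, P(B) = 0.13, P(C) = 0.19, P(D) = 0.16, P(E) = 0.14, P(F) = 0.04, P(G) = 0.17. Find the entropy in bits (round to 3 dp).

H = −Σ pᵢ log₂ pᵢ.
−0.17·log₂(0.17) = 0.4346
−0.13·log₂(0.13) = 0.3826
−0.19·log₂(0.19) = 0.4552
−0.16·log₂(0.16) = 0.4230
−0.14·log₂(0.14) = 0.3971
−0.04·log₂(0.04) = 0.1858
−0.17·log₂(0.17) = 0.4346
Sum ≈ 2.7129 → 2.713 bits.

2.713 bits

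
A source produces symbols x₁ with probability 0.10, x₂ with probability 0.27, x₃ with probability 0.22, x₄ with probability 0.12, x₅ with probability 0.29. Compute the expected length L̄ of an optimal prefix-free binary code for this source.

Repeatedly combine the two least-probable nodes; the expected code length is the sum of the merged weights.
merge 1/10 + 3/25 → 11/50
merge 11/50 + 11/50 → 11/25
merge 27/100 + 29/100 → 14/25
merge 11/25 + 14/25 → 1
L = 11/50 + 11/25 + 14/25 + 1 = 111/50 = 2.22 bits/symbol.

2.22 bits/symbol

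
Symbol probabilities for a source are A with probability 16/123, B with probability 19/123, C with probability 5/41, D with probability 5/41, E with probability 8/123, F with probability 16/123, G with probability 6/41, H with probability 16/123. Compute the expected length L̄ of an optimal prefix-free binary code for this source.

3 bits/symbol

Repeatedly combine the two least-probable nodes; the expected code length is the sum of the merged weights.
merge 8/123 + 5/41 → 23/123
merge 5/41 + 16/123 → 31/123
merge 16/123 + 16/123 → 32/123
merge 6/41 + 19/123 → 37/123
merge 23/123 + 31/123 → 18/41
merge 32/123 + 37/123 → 23/41
merge 18/41 + 23/41 → 1
L = 23/123 + 31/123 + 32/123 + 37/123 + 18/41 + 23/41 + 1 = 3 bits/symbol.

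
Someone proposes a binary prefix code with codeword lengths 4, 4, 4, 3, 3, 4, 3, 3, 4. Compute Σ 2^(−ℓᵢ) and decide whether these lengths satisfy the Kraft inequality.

With common denominator 2^4 = 16: Σ 2^(−ℓᵢ) = 1/16 + 1/16 + 1/16 + 2/16 + 2/16 + 1/16 + 2/16 + 2/16 + 1/16 = 13/16 = 0.8125.
Kraft's inequality requires Σ ≤ 1; here Σ = 0.8125 ≤ 1, so such a prefix code exists.

0.8125; yes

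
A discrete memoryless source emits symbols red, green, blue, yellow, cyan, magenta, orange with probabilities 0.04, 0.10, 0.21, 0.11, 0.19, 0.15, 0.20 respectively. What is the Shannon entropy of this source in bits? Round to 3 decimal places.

2.671 bits

H = −Σ pᵢ log₂ pᵢ.
−0.04·log₂(0.04) = 0.1858
−0.10·log₂(0.10) = 0.3322
−0.21·log₂(0.21) = 0.4728
−0.11·log₂(0.11) = 0.3503
−0.19·log₂(0.19) = 0.4552
−0.15·log₂(0.15) = 0.4105
−0.20·log₂(0.20) = 0.4644
Sum ≈ 2.6712 → 2.671 bits.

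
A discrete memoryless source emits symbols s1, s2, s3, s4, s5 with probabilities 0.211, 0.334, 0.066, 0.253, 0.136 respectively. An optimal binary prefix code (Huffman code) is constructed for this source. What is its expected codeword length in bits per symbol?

2.202 bits/symbol

Repeatedly combine the two least-probable nodes; the expected code length is the sum of the merged weights.
merge 33/500 + 17/125 → 101/500
merge 101/500 + 211/1000 → 413/1000
merge 253/1000 + 167/500 → 587/1000
merge 413/1000 + 587/1000 → 1
L = 101/500 + 413/1000 + 587/1000 + 1 = 1101/500 = 2.202 bits/symbol.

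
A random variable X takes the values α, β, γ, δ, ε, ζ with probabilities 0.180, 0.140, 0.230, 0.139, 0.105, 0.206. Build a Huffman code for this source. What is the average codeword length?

Repeatedly combine the two least-probable nodes; the expected code length is the sum of the merged weights.
merge 21/200 + 139/1000 → 61/250
merge 7/50 + 9/50 → 8/25
merge 103/500 + 23/100 → 109/250
merge 61/250 + 8/25 → 141/250
merge 109/250 + 141/250 → 1
L = 61/250 + 8/25 + 109/250 + 141/250 + 1 = 641/250 = 2.564 bits/symbol.

2.564 bits/symbol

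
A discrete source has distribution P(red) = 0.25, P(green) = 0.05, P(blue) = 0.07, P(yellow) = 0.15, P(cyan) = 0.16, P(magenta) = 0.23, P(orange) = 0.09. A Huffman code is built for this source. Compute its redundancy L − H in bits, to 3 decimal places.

Entropy H = −Σ p log₂ p ≈ 2.6185 bits.
Huffman merges: 1/20+7/100→3/25; 9/100+3/25→21/100; 3/20+4/25→31/100; 21/100+23/100→11/25; 1/4+31/100→14/25; 11/25+14/25→1. L = 66/25 ≈ 2.6400.
L − H = 2.6400 − 2.6185 = 0.021 bits.

0.021 bits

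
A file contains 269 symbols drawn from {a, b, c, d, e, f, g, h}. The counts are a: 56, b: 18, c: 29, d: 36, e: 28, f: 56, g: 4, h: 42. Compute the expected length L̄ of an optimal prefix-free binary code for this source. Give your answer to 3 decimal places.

Probabilities are the counts divided by 269.
Repeatedly combine the two least-probable nodes; the expected code length is the sum of the merged weights.
merge 4/269 + 18/269 → 22/269
merge 22/269 + 28/269 → 50/269
merge 29/269 + 36/269 → 65/269
merge 42/269 + 50/269 → 92/269
merge 56/269 + 56/269 → 112/269
merge 65/269 + 92/269 → 157/269
merge 112/269 + 157/269 → 1
L = 22/269 + 50/269 + 65/269 + 92/269 + 112/269 + 157/269 + 1 = 767/269 ≈ 2.851 bits/symbol.

2.851 bits/symbol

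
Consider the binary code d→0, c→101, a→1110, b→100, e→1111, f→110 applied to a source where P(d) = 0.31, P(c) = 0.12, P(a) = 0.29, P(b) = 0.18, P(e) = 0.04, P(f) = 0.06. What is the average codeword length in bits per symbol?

2.71 bits/symbol

L̄ = Σ pᵢ·ℓᵢ = 0.31·1 + 0.12·3 + 0.29·4 + 0.18·3 + 0.04·4 + 0.06·3 = 2.71 bits/symbol.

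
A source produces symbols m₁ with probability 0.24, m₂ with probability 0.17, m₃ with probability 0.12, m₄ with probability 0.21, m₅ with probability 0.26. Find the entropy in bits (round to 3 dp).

2.274 bits

H = −Σ pᵢ log₂ pᵢ.
−0.24·log₂(0.24) = 0.4941
−0.17·log₂(0.17) = 0.4346
−0.12·log₂(0.12) = 0.3671
−0.21·log₂(0.21) = 0.4728
−0.26·log₂(0.26) = 0.5053
Sum ≈ 2.2739 → 2.274 bits.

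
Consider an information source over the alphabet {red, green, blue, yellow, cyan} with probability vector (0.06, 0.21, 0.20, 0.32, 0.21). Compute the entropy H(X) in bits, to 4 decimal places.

2.1796 bits

H = −Σ pᵢ log₂ pᵢ.
−0.06·log₂(0.06) = 0.2435
−0.21·log₂(0.21) = 0.4728
−0.20·log₂(0.20) = 0.4644
−0.32·log₂(0.32) = 0.5260
−0.21·log₂(0.21) = 0.4728
Sum ≈ 2.1796 → 2.1796 bits.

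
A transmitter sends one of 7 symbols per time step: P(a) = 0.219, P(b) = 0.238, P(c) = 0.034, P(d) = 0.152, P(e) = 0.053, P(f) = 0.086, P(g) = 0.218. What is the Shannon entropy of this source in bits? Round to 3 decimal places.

H = −Σ pᵢ log₂ pᵢ.
−0.219·log₂(0.219) = 0.4798
−0.238·log₂(0.238) = 0.4929
−0.034·log₂(0.034) = 0.1659
−0.152·log₂(0.152) = 0.4131
−0.053·log₂(0.053) = 0.2246
−0.086·log₂(0.086) = 0.3044
−0.218·log₂(0.218) = 0.4791
Sum ≈ 2.5598 → 2.560 bits.

2.560 bits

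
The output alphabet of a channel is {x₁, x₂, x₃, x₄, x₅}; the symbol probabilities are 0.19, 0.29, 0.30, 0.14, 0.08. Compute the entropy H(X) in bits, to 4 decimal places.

2.1828 bits

H = −Σ pᵢ log₂ pᵢ.
−0.19·log₂(0.19) = 0.4552
−0.29·log₂(0.29) = 0.5179
−0.30·log₂(0.30) = 0.5211
−0.14·log₂(0.14) = 0.3971
−0.08·log₂(0.08) = 0.2915
Sum ≈ 2.1828 → 2.1828 bits.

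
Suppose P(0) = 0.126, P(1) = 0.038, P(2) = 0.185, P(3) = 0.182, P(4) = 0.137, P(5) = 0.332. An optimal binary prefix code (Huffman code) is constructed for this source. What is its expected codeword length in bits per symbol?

Repeatedly combine the two least-probable nodes; the expected code length is the sum of the merged weights.
merge 19/500 + 63/500 → 41/250
merge 137/1000 + 41/250 → 301/1000
merge 91/500 + 37/200 → 367/1000
merge 301/1000 + 83/250 → 633/1000
merge 367/1000 + 633/1000 → 1
L = 41/250 + 301/1000 + 367/1000 + 633/1000 + 1 = 493/200 = 2.465 bits/symbol.

2.465 bits/symbol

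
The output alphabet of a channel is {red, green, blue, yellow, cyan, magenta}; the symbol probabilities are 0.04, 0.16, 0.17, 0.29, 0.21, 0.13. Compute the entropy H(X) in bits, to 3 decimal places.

H = −Σ pᵢ log₂ pᵢ.
−0.04·log₂(0.04) = 0.1858
−0.16·log₂(0.16) = 0.4230
−0.17·log₂(0.17) = 0.4346
−0.29·log₂(0.29) = 0.5179
−0.21·log₂(0.21) = 0.4728
−0.13·log₂(0.13) = 0.3826
Sum ≈ 2.4167 → 2.417 bits.

2.417 bits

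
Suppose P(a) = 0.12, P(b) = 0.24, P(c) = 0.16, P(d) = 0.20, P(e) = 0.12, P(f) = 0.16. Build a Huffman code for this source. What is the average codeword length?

Repeatedly combine the two least-probable nodes; the expected code length is the sum of the merged weights.
merge 3/25 + 3/25 → 6/25
merge 4/25 + 4/25 → 8/25
merge 1/5 + 6/25 → 11/25
merge 6/25 + 8/25 → 14/25
merge 11/25 + 14/25 → 1
L = 6/25 + 8/25 + 11/25 + 14/25 + 1 = 64/25 = 2.56 bits/symbol.

2.56 bits/symbol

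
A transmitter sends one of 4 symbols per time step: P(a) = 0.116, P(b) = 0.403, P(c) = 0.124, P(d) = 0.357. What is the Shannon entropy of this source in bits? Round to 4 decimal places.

1.7928 bits

H = −Σ pᵢ log₂ pᵢ.
−0.116·log₂(0.116) = 0.3605
−0.403·log₂(0.403) = 0.5284
−0.124·log₂(0.124) = 0.3734
−0.357·log₂(0.357) = 0.5305
Sum ≈ 1.7928 → 1.7928 bits.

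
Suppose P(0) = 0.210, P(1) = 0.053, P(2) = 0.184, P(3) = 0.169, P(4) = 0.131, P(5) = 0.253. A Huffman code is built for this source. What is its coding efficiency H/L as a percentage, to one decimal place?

97.2%

Entropy H = −Σ p log₂ p ≈ 2.4661 bits.
Huffman merges: 53/1000+131/1000→23/125; 169/1000+23/125→353/1000; 23/125+21/100→197/500; 253/1000+353/1000→303/500; 197/500+303/500→1. L = 2537/1000 ≈ 2.5370.
Efficiency = H/L = 2.4661/2.5370 = 97.2%.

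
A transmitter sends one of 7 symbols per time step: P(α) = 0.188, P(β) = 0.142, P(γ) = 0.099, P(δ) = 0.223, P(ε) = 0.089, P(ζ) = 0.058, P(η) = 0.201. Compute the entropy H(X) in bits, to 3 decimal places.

2.680 bits

H = −Σ pᵢ log₂ pᵢ.
−0.188·log₂(0.188) = 0.4533
−0.142·log₂(0.142) = 0.3999
−0.099·log₂(0.099) = 0.3303
−0.223·log₂(0.223) = 0.4828
−0.089·log₂(0.089) = 0.3106
−0.058·log₂(0.058) = 0.2383
−0.201·log₂(0.201) = 0.4653
Sum ≈ 2.6804 → 2.680 bits.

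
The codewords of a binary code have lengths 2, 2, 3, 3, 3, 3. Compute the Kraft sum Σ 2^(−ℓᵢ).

With common denominator 2^3 = 8: Σ 2^(−ℓᵢ) = 2/8 + 2/8 + 1/8 + 1/8 + 1/8 + 1/8 = 8/8 = 1.

1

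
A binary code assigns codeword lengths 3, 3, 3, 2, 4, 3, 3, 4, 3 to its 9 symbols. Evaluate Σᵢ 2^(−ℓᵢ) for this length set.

1.125

With common denominator 2^4 = 16: Σ 2^(−ℓᵢ) = 2/16 + 2/16 + 2/16 + 4/16 + 1/16 + 2/16 + 2/16 + 1/16 + 2/16 = 18/16 = 1.125.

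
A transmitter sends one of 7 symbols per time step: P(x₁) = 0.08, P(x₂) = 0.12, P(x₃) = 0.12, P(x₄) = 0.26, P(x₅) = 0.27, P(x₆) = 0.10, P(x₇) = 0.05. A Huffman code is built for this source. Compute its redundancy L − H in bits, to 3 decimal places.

Entropy H = −Σ p log₂ p ≈ 2.5892 bits.
Huffman merges: 1/20+2/25→13/100; 1/10+3/25→11/50; 3/25+13/100→1/4; 11/50+1/4→47/100; 13/50+27/100→53/100; 47/100+53/100→1. L = 13/5 ≈ 2.6000.
L − H = 2.6000 − 2.5892 = 0.011 bits.

0.011 bits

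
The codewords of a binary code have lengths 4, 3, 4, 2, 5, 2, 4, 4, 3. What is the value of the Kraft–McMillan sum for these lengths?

With common denominator 2^5 = 32: Σ 2^(−ℓᵢ) = 2/32 + 4/32 + 2/32 + 8/32 + 1/32 + 8/32 + 2/32 + 2/32 + 4/32 = 33/32 = 1.03125.

1.03125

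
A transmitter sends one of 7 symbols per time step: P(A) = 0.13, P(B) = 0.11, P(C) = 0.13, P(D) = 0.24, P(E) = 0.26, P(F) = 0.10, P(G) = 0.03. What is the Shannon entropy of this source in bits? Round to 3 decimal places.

2.599 bits

H = −Σ pᵢ log₂ pᵢ.
−0.13·log₂(0.13) = 0.3826
−0.11·log₂(0.11) = 0.3503
−0.13·log₂(0.13) = 0.3826
−0.24·log₂(0.24) = 0.4941
−0.26·log₂(0.26) = 0.5053
−0.10·log₂(0.10) = 0.3322
−0.03·log₂(0.03) = 0.1518
Sum ≈ 2.5990 → 2.599 bits.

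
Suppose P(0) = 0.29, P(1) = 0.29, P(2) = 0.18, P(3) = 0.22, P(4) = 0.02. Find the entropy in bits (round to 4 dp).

2.0746 bits

H = −Σ pᵢ log₂ pᵢ.
−0.29·log₂(0.29) = 0.5179
−0.29·log₂(0.29) = 0.5179
−0.18·log₂(0.18) = 0.4453
−0.22·log₂(0.22) = 0.4806
−0.02·log₂(0.02) = 0.1129
Sum ≈ 2.0746 → 2.0746 bits.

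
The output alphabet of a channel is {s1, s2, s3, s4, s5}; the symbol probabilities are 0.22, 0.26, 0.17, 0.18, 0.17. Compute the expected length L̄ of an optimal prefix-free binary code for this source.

Repeatedly combine the two least-probable nodes; the expected code length is the sum of the merged weights.
merge 17/100 + 17/100 → 17/50
merge 9/50 + 11/50 → 2/5
merge 13/50 + 17/50 → 3/5
merge 2/5 + 3/5 → 1
L = 17/50 + 2/5 + 3/5 + 1 = 117/50 = 2.34 bits/symbol.

2.34 bits/symbol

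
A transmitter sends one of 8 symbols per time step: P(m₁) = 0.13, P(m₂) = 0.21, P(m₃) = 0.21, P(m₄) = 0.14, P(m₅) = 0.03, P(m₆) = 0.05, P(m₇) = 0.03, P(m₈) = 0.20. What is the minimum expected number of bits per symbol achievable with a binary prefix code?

Repeatedly combine the two least-probable nodes; the expected code length is the sum of the merged weights.
merge 3/100 + 3/100 → 3/50
merge 1/20 + 3/50 → 11/100
merge 11/100 + 13/100 → 6/25
merge 7/50 + 1/5 → 17/50
merge 21/100 + 21/100 → 21/50
merge 6/25 + 17/50 → 29/50
merge 21/50 + 29/50 → 1
L = 3/50 + 11/100 + 6/25 + 17/50 + 21/50 + 29/50 + 1 = 11/4 = 2.75 bits/symbol.

2.75 bits/symbol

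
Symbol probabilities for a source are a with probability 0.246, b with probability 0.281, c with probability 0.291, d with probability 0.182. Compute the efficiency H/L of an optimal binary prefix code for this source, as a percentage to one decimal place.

Entropy H = −Σ p log₂ p ≈ 1.9779 bits.
Huffman merges: 91/500+123/500→107/250; 281/1000+291/1000→143/250; 107/250+143/250→1. L = 2 ≈ 2.0000.
Efficiency = H/L = 1.9779/2.0000 = 98.9%.

98.9%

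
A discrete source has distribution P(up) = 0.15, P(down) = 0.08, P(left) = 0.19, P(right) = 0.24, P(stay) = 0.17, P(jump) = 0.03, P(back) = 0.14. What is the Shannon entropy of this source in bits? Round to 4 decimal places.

2.6349 bits

H = −Σ pᵢ log₂ pᵢ.
−0.15·log₂(0.15) = 0.4105
−0.08·log₂(0.08) = 0.2915
−0.19·log₂(0.19) = 0.4552
−0.24·log₂(0.24) = 0.4941
−0.17·log₂(0.17) = 0.4346
−0.03·log₂(0.03) = 0.1518
−0.14·log₂(0.14) = 0.3971
Sum ≈ 2.6349 → 2.6349 bits.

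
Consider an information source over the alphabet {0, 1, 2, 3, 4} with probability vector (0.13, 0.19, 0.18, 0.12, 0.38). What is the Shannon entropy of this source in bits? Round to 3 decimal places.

2.181 bits

H = −Σ pᵢ log₂ pᵢ.
−0.13·log₂(0.13) = 0.3826
−0.19·log₂(0.19) = 0.4552
−0.18·log₂(0.18) = 0.4453
−0.12·log₂(0.12) = 0.3671
−0.38·log₂(0.38) = 0.5305
Sum ≈ 2.1807 → 2.181 bits.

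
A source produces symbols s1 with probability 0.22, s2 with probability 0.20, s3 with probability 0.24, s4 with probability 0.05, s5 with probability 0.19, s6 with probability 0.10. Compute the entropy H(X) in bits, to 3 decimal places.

H = −Σ pᵢ log₂ pᵢ.
−0.22·log₂(0.22) = 0.4806
−0.20·log₂(0.20) = 0.4644
−0.24·log₂(0.24) = 0.4941
−0.05·log₂(0.05) = 0.2161
−0.19·log₂(0.19) = 0.4552
−0.10·log₂(0.10) = 0.3322
Sum ≈ 2.4426 → 2.443 bits.

2.443 bits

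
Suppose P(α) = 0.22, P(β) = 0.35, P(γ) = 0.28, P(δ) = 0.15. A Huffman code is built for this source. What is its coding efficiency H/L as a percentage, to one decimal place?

Entropy H = −Σ p log₂ p ≈ 1.9354 bits.
Huffman merges: 3/20+11/50→37/100; 7/25+7/20→63/100; 37/100+63/100→1. L = 2 ≈ 2.0000.
Efficiency = H/L = 1.9354/2.0000 = 96.8%.

96.8%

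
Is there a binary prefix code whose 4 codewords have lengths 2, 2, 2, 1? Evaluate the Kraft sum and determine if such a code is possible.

1.25; no

With common denominator 2^2 = 4: Σ 2^(−ℓᵢ) = 1/4 + 1/4 + 1/4 + 2/4 = 5/4 = 1.25.
Kraft's inequality requires Σ ≤ 1; here Σ = 1.25 > 1, so no such prefix code exists.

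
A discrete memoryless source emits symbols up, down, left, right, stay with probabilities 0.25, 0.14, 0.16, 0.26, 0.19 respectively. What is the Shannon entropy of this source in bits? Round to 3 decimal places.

2.281 bits

H = −Σ pᵢ log₂ pᵢ.
−0.25·log₂(0.25) = 0.5000
−0.14·log₂(0.14) = 0.3971
−0.16·log₂(0.16) = 0.4230
−0.26·log₂(0.26) = 0.5053
−0.19·log₂(0.19) = 0.4552
Sum ≈ 2.2806 → 2.281 bits.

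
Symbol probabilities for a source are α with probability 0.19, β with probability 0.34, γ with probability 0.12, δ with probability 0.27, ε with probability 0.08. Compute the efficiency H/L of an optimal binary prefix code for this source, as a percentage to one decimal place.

Entropy H = −Σ p log₂ p ≈ 2.1530 bits.
Huffman merges: 2/25+3/25→1/5; 19/100+1/5→39/100; 27/100+17/50→61/100; 39/100+61/100→1. L = 11/5 ≈ 2.2000.
Efficiency = H/L = 2.1530/2.2000 = 97.9%.

97.9%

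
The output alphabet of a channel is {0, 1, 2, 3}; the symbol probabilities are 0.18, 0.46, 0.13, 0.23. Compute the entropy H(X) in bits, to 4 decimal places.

H = −Σ pᵢ log₂ pᵢ.
−0.18·log₂(0.18) = 0.4453
−0.46·log₂(0.46) = 0.5153
−0.13·log₂(0.13) = 0.3826
−0.23·log₂(0.23) = 0.4877
Sum ≈ 1.8310 → 1.8310 bits.

1.8310 bits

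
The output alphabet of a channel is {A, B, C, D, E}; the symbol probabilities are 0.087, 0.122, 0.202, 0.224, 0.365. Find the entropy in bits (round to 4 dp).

H = −Σ pᵢ log₂ pᵢ.
−0.087·log₂(0.087) = 0.3065
−0.122·log₂(0.122) = 0.3703
−0.202·log₂(0.202) = 0.4661
−0.224·log₂(0.224) = 0.4835
−0.365·log₂(0.365) = 0.5307
Sum ≈ 2.1571 → 2.1571 bits.

2.1571 bits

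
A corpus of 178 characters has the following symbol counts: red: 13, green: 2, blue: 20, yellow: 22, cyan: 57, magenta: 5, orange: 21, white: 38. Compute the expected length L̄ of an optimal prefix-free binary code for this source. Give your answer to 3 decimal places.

2.618 bits/symbol

Probabilities are the counts divided by 178.
Repeatedly combine the two least-probable nodes; the expected code length is the sum of the merged weights.
merge 1/89 + 5/178 → 7/178
merge 7/178 + 13/178 → 10/89
merge 10/89 + 10/89 → 20/89
merge 21/178 + 11/89 → 43/178
merge 19/89 + 20/89 → 39/89
merge 43/178 + 57/178 → 50/89
merge 39/89 + 50/89 → 1
L = 7/178 + 10/89 + 20/89 + 43/178 + 39/89 + 50/89 + 1 = 233/89 ≈ 2.618 bits/symbol.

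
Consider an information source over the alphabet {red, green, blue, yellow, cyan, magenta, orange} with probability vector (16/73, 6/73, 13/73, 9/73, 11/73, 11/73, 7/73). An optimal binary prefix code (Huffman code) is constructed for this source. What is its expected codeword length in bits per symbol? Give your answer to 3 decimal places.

Repeatedly combine the two least-probable nodes; the expected code length is the sum of the merged weights.
merge 6/73 + 7/73 → 13/73
merge 9/73 + 11/73 → 20/73
merge 11/73 + 13/73 → 24/73
merge 13/73 + 16/73 → 29/73
merge 20/73 + 24/73 → 44/73
merge 29/73 + 44/73 → 1
L = 13/73 + 20/73 + 24/73 + 29/73 + 44/73 + 1 = 203/73 ≈ 2.781 bits/symbol.

2.781 bits/symbol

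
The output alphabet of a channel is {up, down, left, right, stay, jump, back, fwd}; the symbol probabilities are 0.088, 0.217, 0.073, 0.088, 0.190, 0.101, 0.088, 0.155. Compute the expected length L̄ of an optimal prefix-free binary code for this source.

2.93 bits/symbol

Repeatedly combine the two least-probable nodes; the expected code length is the sum of the merged weights.
merge 73/1000 + 11/125 → 161/1000
merge 11/125 + 11/125 → 22/125
merge 101/1000 + 31/200 → 32/125
merge 161/1000 + 22/125 → 337/1000
merge 19/100 + 217/1000 → 407/1000
merge 32/125 + 337/1000 → 593/1000
merge 407/1000 + 593/1000 → 1
L = 161/1000 + 22/125 + 32/125 + 337/1000 + 407/1000 + 593/1000 + 1 = 293/100 = 2.93 bits/symbol.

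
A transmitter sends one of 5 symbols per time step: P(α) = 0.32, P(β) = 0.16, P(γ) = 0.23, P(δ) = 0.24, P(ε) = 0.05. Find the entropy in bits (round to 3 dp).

H = −Σ pᵢ log₂ pᵢ.
−0.32·log₂(0.32) = 0.5260
−0.16·log₂(0.16) = 0.4230
−0.23·log₂(0.23) = 0.4877
−0.24·log₂(0.24) = 0.4941
−0.05·log₂(0.05) = 0.2161
Sum ≈ 2.1469 → 2.147 bits.

2.147 bits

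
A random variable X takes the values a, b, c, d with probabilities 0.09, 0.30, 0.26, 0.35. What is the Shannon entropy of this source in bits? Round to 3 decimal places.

H = −Σ pᵢ log₂ pᵢ.
−0.09·log₂(0.09) = 0.3127
−0.30·log₂(0.30) = 0.5211
−0.26·log₂(0.26) = 0.5053
−0.35·log₂(0.35) = 0.5301
Sum ≈ 1.8691 → 1.869 bits.

1.869 bits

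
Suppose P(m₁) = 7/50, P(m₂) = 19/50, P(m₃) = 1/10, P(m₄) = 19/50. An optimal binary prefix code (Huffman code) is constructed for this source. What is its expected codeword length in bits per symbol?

Repeatedly combine the two least-probable nodes; the expected code length is the sum of the merged weights.
merge 1/10 + 7/50 → 6/25
merge 6/25 + 19/50 → 31/50
merge 19/50 + 31/50 → 1
L = 6/25 + 31/50 + 1 = 93/50 = 1.86 bits/symbol.

1.86 bits/symbol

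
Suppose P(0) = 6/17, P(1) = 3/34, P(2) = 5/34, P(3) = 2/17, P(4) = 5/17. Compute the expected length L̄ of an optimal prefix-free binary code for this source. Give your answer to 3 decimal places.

Repeatedly combine the two least-probable nodes; the expected code length is the sum of the merged weights.
merge 3/34 + 2/17 → 7/34
merge 5/34 + 7/34 → 6/17
merge 5/17 + 6/17 → 11/17
merge 6/17 + 11/17 → 1
L = 7/34 + 6/17 + 11/17 + 1 = 75/34 ≈ 2.206 bits/symbol.

2.206 bits/symbol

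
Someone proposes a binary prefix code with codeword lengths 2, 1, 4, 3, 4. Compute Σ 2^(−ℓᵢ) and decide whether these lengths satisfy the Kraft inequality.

With common denominator 2^4 = 16: Σ 2^(−ℓᵢ) = 4/16 + 8/16 + 1/16 + 2/16 + 1/16 = 16/16 = 1.
Kraft's inequality requires Σ ≤ 1; here Σ = 1 ≤ 1, so such a prefix code exists.

1; yes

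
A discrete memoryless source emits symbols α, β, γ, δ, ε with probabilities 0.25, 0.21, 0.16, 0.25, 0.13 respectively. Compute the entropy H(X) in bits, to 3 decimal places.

2.278 bits

H = −Σ pᵢ log₂ pᵢ.
−0.25·log₂(0.25) = 0.5000
−0.21·log₂(0.21) = 0.4728
−0.16·log₂(0.16) = 0.4230
−0.25·log₂(0.25) = 0.5000
−0.13·log₂(0.13) = 0.3826
Sum ≈ 2.2785 → 2.278 bits.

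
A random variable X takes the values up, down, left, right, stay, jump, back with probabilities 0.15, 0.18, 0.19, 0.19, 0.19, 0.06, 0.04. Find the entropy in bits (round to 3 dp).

H = −Σ pᵢ log₂ pᵢ.
−0.15·log₂(0.15) = 0.4105
−0.18·log₂(0.18) = 0.4453
−0.19·log₂(0.19) = 0.4552
−0.19·log₂(0.19) = 0.4552
−0.19·log₂(0.19) = 0.4552
−0.06·log₂(0.06) = 0.2435
−0.04·log₂(0.04) = 0.1858
Sum ≈ 2.6508 → 2.651 bits.

2.651 bits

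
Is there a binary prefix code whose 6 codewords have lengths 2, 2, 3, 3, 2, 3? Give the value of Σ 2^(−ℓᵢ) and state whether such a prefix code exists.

With common denominator 2^3 = 8: Σ 2^(−ℓᵢ) = 2/8 + 2/8 + 1/8 + 1/8 + 2/8 + 1/8 = 9/8 = 1.125.
Kraft's inequality requires Σ ≤ 1; here Σ = 1.125 > 1, so no such prefix code exists.

1.125; no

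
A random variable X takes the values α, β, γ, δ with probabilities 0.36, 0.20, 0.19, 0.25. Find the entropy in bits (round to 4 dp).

1.9502 bits

H = −Σ pᵢ log₂ pᵢ.
−0.36·log₂(0.36) = 0.5306
−0.20·log₂(0.20) = 0.4644
−0.19·log₂(0.19) = 0.4552
−0.25·log₂(0.25) = 0.5000
Sum ≈ 1.9502 → 1.9502 bits.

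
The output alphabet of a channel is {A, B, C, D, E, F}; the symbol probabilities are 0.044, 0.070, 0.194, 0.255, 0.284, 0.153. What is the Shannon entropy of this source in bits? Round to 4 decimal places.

H = −Σ pᵢ log₂ pᵢ.
−0.044·log₂(0.044) = 0.1983
−0.070·log₂(0.070) = 0.2686
−0.194·log₂(0.194) = 0.4590
−0.255·log₂(0.255) = 0.5027
−0.284·log₂(0.284) = 0.5158
−0.153·log₂(0.153) = 0.4144
Sum ≈ 2.3587 → 2.3587 bits.

2.3587 bits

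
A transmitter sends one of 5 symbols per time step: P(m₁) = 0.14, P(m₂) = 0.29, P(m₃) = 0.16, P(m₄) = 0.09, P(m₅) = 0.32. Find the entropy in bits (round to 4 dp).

H = −Σ pᵢ log₂ pᵢ.
−0.14·log₂(0.14) = 0.3971
−0.29·log₂(0.29) = 0.5179
−0.16·log₂(0.16) = 0.4230
−0.09·log₂(0.09) = 0.3127
−0.32·log₂(0.32) = 0.5260
Sum ≈ 2.1767 → 2.1767 bits.

2.1767 bits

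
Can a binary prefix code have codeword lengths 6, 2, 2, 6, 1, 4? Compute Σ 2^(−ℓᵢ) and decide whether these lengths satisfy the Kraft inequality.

With common denominator 2^6 = 64: Σ 2^(−ℓᵢ) = 1/64 + 16/64 + 16/64 + 1/64 + 32/64 + 4/64 = 70/64 = 1.09375.
Kraft's inequality requires Σ ≤ 1; here Σ = 1.09375 > 1, so no such prefix code exists.

1.09375; no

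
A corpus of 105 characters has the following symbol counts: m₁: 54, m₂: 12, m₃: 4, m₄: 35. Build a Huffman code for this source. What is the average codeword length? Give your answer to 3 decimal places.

1.638 bits/symbol

Probabilities are the counts divided by 105.
Repeatedly combine the two least-probable nodes; the expected code length is the sum of the merged weights.
merge 4/105 + 4/35 → 16/105
merge 16/105 + 1/3 → 17/35
merge 17/35 + 18/35 → 1
L = 16/105 + 17/35 + 1 = 172/105 ≈ 1.638 bits/symbol.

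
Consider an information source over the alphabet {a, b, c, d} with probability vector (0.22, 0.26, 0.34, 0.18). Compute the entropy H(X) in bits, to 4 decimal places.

H = −Σ pᵢ log₂ pᵢ.
−0.22·log₂(0.22) = 0.4806
−0.26·log₂(0.26) = 0.5053
−0.34·log₂(0.34) = 0.5292
−0.18·log₂(0.18) = 0.4453
Sum ≈ 1.9603 → 1.9603 bits.

1.9603 bits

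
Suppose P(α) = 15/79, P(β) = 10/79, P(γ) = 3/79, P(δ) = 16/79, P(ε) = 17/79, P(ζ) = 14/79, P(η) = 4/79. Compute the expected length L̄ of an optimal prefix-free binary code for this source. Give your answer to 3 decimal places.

2.671 bits/symbol

Repeatedly combine the two least-probable nodes; the expected code length is the sum of the merged weights.
merge 3/79 + 4/79 → 7/79
merge 7/79 + 10/79 → 17/79
merge 14/79 + 15/79 → 29/79
merge 16/79 + 17/79 → 33/79
merge 17/79 + 29/79 → 46/79
merge 33/79 + 46/79 → 1
L = 7/79 + 17/79 + 29/79 + 33/79 + 46/79 + 1 = 211/79 ≈ 2.671 bits/symbol.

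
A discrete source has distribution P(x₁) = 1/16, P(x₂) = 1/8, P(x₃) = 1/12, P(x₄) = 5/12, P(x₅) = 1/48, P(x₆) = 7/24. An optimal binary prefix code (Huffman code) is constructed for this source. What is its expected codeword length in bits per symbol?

2.125 bits/symbol

Repeatedly combine the two least-probable nodes; the expected code length is the sum of the merged weights.
merge 1/48 + 1/16 → 1/12
merge 1/12 + 1/12 → 1/6
merge 1/8 + 1/6 → 7/24
merge 7/24 + 7/24 → 7/12
merge 5/12 + 7/12 → 1
L = 1/12 + 1/6 + 7/24 + 7/12 + 1 = 17/8 = 2.125 bits/symbol.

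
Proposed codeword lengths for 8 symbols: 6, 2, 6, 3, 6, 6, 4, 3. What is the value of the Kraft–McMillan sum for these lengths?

With common denominator 2^6 = 64: Σ 2^(−ℓᵢ) = 1/64 + 16/64 + 1/64 + 8/64 + 1/64 + 1/64 + 4/64 + 8/64 = 40/64 = 0.625.

0.625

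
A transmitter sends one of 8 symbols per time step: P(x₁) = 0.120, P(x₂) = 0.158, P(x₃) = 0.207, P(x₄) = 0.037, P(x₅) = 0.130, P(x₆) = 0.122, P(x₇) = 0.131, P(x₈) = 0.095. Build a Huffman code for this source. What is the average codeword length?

2.925 bits/symbol

Repeatedly combine the two least-probable nodes; the expected code length is the sum of the merged weights.
merge 37/1000 + 19/200 → 33/250
merge 3/25 + 61/500 → 121/500
merge 13/100 + 131/1000 → 261/1000
merge 33/250 + 79/500 → 29/100
merge 207/1000 + 121/500 → 449/1000
merge 261/1000 + 29/100 → 551/1000
merge 449/1000 + 551/1000 → 1
L = 33/250 + 121/500 + 261/1000 + 29/100 + 449/1000 + 551/1000 + 1 = 117/40 = 2.925 bits/symbol.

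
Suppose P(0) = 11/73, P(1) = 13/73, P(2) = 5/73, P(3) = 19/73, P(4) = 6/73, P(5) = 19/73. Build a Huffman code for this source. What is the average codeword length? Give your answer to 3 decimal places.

2.452 bits/symbol

Repeatedly combine the two least-probable nodes; the expected code length is the sum of the merged weights.
merge 5/73 + 6/73 → 11/73
merge 11/73 + 11/73 → 22/73
merge 13/73 + 19/73 → 32/73
merge 19/73 + 22/73 → 41/73
merge 32/73 + 41/73 → 1
L = 11/73 + 22/73 + 32/73 + 41/73 + 1 = 179/73 ≈ 2.452 bits/symbol.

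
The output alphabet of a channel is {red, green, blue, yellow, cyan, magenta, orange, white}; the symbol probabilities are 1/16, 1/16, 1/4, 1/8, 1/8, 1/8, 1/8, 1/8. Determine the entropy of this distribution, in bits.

Each probability is a power of 1/2, so log₂(1/p) is an integer.
H = Σ p·log₂(1/p) = 1/16·4 + 1/16·4 + 1/4·2 + 1/8·3 + 1/8·3 + 1/8·3 + 1/8·3 + 1/8·3 = 2.875 bits.

2.875 bits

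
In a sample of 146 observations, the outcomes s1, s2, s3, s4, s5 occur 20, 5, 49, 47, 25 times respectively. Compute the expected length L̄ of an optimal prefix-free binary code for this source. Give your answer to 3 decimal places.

2.171 bits/symbol

Probabilities are the counts divided by 146.
Repeatedly combine the two least-probable nodes; the expected code length is the sum of the merged weights.
merge 5/146 + 10/73 → 25/146
merge 25/146 + 25/146 → 25/73
merge 47/146 + 49/146 → 48/73
merge 25/73 + 48/73 → 1
L = 25/146 + 25/73 + 48/73 + 1 = 317/146 ≈ 2.171 bits/symbol.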